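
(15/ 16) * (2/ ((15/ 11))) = 11/ 8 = 1.38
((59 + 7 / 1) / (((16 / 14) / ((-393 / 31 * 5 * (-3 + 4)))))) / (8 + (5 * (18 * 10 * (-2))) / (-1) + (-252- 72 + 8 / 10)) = -2269575 / 920576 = -2.47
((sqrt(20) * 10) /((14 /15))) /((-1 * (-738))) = 25 * sqrt(5) /861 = 0.06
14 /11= 1.27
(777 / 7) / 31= 111 / 31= 3.58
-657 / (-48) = 219 / 16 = 13.69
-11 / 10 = -1.10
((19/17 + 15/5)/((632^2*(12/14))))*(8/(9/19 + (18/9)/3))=931/11034088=0.00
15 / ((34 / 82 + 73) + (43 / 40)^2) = 328000 / 1630603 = 0.20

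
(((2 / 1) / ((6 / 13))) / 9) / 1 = 0.48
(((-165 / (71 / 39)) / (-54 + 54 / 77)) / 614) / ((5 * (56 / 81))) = 42471 / 53010304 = 0.00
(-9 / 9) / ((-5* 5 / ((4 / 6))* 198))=1 / 7425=0.00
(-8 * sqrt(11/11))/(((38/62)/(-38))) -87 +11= 420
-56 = -56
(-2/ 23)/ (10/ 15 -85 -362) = 6/ 30797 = 0.00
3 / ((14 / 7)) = 3 / 2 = 1.50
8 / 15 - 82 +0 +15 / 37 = -44989 / 555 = -81.06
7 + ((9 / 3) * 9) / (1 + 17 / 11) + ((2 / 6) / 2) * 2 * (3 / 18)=17.66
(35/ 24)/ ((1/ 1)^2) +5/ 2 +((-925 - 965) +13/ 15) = -75407/ 40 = -1885.18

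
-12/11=-1.09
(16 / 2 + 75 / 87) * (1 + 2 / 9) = 2827 / 261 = 10.83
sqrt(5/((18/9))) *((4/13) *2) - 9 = -8.03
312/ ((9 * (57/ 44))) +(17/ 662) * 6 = 1523377/ 56601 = 26.91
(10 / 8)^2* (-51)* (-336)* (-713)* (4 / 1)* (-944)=72086011200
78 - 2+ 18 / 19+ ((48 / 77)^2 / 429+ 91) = 2705494369 / 16109093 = 167.95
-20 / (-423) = 20 / 423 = 0.05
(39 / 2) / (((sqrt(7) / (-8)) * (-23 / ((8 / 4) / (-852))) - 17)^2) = 52417881672 / 28222919098349089 - 207874368 * sqrt(7) / 28222919098349089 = 0.00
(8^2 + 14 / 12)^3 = 59776471 / 216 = 276742.92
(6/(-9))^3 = -8/27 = -0.30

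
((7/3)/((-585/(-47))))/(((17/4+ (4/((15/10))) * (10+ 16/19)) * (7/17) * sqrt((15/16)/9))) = 242896 * sqrt(15)/22115925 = 0.04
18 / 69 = 6 / 23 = 0.26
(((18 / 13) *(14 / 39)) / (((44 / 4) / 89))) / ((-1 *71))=-7476 / 131989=-0.06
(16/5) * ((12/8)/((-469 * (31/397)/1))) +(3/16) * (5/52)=-6836871/60482240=-0.11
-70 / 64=-35 / 32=-1.09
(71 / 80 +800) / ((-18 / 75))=-106785 / 32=-3337.03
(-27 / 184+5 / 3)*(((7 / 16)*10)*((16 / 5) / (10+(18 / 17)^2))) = 1697297 / 887064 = 1.91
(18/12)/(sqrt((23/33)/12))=9 *sqrt(253)/23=6.22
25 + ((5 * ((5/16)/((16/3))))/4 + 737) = 780363/1024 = 762.07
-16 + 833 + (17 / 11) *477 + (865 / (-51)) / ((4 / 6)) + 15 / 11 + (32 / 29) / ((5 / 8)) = 1531.87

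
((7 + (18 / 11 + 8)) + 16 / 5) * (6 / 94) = 3273 / 2585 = 1.27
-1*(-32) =32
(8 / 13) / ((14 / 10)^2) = 200 / 637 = 0.31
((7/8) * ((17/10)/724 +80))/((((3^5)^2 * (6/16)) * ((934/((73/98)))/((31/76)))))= 1310768071/1274561724401280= 0.00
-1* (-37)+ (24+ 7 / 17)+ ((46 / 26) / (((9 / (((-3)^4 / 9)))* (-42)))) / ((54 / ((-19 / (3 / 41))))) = 92648477 / 1503684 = 61.61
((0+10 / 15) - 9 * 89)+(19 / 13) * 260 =-1261 / 3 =-420.33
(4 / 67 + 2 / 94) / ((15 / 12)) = 204 / 3149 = 0.06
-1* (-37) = 37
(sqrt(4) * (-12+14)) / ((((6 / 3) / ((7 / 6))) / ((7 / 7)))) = 7 / 3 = 2.33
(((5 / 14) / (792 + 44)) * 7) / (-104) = -5 / 173888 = -0.00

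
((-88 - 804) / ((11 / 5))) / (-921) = 4460 / 10131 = 0.44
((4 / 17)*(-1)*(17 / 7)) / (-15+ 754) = -4 / 5173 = -0.00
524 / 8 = 131 / 2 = 65.50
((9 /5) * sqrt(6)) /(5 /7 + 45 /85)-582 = -582 + 1071 * sqrt(6) /740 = -578.45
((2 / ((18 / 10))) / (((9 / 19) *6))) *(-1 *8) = -760 / 243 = -3.13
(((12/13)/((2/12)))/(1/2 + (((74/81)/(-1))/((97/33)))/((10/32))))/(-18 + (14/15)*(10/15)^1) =42427800/65840099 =0.64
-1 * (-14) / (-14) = -1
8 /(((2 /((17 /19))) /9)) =612 /19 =32.21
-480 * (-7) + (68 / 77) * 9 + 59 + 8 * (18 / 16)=264568 / 77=3435.95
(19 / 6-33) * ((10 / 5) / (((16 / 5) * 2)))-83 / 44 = -11837 / 1056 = -11.21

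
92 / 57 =1.61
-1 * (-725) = 725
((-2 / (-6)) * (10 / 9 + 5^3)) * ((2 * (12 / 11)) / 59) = 9080 / 5841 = 1.55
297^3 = 26198073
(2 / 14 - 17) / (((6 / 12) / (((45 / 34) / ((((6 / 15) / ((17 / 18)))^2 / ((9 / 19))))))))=-125375 / 1064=-117.83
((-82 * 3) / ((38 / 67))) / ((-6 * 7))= 2747 / 266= 10.33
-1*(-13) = 13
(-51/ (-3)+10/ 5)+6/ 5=101/ 5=20.20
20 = 20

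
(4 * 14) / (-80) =-7 / 10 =-0.70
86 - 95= -9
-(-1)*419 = 419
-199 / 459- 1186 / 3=-181657 / 459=-395.77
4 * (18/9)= 8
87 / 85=1.02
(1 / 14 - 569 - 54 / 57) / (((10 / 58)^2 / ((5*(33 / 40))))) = -4206994011 / 53200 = -79078.83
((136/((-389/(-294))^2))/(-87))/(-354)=653072/258910231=0.00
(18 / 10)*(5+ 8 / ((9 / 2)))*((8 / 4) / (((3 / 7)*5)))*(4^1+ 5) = 2562 / 25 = 102.48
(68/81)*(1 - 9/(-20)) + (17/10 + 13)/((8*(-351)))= 102103/84240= 1.21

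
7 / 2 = 3.50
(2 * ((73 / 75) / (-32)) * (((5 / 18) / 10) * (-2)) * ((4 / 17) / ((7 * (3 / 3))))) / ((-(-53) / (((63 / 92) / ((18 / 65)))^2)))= 86359 / 6588919296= 0.00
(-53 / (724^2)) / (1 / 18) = -477 / 262088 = -0.00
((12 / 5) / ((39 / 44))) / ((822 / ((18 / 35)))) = 528 / 311675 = 0.00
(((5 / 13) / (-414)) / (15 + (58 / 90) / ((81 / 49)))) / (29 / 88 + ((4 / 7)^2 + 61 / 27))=-5893965 / 284645366408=-0.00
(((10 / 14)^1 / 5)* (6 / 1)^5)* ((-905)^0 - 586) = -4548960 / 7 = -649851.43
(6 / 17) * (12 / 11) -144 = -143.61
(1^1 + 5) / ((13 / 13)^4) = 6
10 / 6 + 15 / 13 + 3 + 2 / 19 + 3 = 6614 / 741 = 8.93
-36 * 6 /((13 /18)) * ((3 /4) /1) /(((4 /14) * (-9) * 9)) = 126 /13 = 9.69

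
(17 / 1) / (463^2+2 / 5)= 85 / 1071847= 0.00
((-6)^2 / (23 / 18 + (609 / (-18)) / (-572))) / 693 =3744 / 96355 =0.04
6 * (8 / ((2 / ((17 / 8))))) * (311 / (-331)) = -15861 / 331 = -47.92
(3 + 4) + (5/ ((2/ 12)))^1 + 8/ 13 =489/ 13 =37.62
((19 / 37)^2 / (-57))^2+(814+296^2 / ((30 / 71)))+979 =17639207885834 / 84337245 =209150.87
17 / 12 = 1.42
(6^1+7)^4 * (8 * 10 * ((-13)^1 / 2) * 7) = -103962040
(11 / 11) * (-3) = -3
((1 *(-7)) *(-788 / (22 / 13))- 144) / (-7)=-34270 / 77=-445.06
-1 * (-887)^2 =-786769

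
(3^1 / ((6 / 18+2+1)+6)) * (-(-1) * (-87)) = -783 / 28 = -27.96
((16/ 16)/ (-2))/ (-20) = 1/ 40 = 0.02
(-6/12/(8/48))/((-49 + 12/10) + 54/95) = 285/4487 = 0.06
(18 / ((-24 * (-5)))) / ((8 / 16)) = 3 / 10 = 0.30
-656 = -656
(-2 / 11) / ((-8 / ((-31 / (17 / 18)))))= -279 / 374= -0.75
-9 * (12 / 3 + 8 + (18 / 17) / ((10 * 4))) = -36801 / 340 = -108.24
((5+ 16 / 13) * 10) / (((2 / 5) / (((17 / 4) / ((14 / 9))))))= 309825 / 728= 425.58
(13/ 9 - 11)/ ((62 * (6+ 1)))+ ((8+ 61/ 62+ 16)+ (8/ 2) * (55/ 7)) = 220261/ 3906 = 56.39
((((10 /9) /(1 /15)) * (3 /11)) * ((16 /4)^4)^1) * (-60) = -768000 /11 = -69818.18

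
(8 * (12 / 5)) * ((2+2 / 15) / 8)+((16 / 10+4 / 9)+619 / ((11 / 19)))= 2663957 / 2475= 1076.35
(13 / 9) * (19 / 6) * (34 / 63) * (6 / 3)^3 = 33592 / 1701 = 19.75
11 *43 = 473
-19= -19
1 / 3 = 0.33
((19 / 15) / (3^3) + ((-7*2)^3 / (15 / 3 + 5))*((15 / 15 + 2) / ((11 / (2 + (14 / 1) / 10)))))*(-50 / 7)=11333374 / 6237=1817.12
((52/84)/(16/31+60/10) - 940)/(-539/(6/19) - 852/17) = 67780309/126700763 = 0.53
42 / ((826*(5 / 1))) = 0.01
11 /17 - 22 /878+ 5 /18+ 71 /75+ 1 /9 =6574163 /3358350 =1.96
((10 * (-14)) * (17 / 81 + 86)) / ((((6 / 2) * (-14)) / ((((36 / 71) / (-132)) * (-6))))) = 139660 / 21087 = 6.62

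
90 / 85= 18 / 17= 1.06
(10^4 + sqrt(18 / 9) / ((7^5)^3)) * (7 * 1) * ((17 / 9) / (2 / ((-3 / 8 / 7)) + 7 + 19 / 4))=-4760000 / 921 - 68 * sqrt(2) / 624643450093929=-5168.30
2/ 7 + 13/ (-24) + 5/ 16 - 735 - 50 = -263741/ 336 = -784.94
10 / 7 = 1.43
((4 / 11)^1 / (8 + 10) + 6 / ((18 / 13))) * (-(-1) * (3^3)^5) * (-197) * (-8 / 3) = 360984487896 / 11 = 32816771626.91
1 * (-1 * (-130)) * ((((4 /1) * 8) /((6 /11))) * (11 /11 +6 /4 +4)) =148720 /3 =49573.33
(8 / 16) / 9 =1 / 18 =0.06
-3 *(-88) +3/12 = 1057/4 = 264.25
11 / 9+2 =29 / 9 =3.22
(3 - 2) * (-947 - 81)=-1028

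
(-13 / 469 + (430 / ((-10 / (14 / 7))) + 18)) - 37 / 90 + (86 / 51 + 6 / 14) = -47592101 / 717570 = -66.32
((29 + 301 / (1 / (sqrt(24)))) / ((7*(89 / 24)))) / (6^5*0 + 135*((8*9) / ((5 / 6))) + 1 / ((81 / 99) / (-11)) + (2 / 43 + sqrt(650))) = -3091232160*sqrt(39) / 1809283384420271- 521196120*sqrt(26) / 12664983690941897 + 1214449718616 / 12664983690941897 + 3601471579344*sqrt(6) / 1809283384420271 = 0.00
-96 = -96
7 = 7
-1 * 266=-266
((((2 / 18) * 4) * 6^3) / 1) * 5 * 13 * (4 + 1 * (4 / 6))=29120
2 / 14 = 0.14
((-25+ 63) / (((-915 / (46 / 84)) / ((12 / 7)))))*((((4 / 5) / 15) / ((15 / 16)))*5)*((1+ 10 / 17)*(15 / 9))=-111872 / 3810975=-0.03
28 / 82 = 14 / 41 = 0.34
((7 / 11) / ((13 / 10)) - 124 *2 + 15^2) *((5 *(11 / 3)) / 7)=-5365 / 91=-58.96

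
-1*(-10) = 10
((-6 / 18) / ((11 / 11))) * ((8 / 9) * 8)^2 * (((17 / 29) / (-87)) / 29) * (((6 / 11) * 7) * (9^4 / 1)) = 98.11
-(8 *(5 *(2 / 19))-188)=3492 / 19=183.79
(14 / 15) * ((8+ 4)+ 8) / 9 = 2.07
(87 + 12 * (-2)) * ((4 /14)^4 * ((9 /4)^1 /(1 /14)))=648 /49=13.22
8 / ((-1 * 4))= -2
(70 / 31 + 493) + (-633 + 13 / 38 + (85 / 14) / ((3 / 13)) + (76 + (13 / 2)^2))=354233 / 49476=7.16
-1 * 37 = -37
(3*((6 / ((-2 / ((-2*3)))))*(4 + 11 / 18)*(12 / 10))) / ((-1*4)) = -747 / 10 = -74.70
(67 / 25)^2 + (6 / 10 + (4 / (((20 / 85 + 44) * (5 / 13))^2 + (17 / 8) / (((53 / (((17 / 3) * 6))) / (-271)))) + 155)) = 162.73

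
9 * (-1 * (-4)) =36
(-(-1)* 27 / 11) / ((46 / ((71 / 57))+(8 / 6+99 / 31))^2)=1177189443 / 824251396859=0.00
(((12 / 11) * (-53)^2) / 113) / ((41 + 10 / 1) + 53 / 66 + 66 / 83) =16786584 / 32559029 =0.52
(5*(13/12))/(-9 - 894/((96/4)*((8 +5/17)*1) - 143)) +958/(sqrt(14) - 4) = -109339349/57060 - 479*sqrt(14) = -3708.47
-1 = -1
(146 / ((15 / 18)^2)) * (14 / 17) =73584 / 425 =173.14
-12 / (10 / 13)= -78 / 5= -15.60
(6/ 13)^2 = 36/ 169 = 0.21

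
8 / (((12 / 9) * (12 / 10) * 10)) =1 / 2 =0.50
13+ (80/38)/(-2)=227/19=11.95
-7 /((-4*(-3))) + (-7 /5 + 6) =241 /60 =4.02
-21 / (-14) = 3 / 2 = 1.50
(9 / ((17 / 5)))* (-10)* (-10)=4500 / 17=264.71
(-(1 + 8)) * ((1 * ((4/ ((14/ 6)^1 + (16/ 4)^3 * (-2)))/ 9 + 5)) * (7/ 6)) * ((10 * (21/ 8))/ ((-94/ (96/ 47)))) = 24920910/ 832793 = 29.92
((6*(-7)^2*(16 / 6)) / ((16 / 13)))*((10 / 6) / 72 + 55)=7570745 / 216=35049.75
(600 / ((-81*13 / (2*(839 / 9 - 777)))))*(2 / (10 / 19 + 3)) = 93540800 / 211653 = 441.95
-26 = -26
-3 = -3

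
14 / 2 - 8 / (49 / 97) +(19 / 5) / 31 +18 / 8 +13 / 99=-19046779 / 3007620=-6.33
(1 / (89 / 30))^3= 27000 / 704969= 0.04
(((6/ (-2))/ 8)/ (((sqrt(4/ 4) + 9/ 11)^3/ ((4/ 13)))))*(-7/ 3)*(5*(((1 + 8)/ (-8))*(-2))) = 83853/ 166400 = 0.50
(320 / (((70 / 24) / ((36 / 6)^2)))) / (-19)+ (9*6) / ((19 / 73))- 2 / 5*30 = -1650 / 133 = -12.41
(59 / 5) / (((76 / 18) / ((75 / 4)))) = 7965 / 152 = 52.40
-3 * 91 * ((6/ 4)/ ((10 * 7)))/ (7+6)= -9/ 20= -0.45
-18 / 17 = -1.06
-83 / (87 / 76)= -6308 / 87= -72.51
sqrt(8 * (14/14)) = 2 * sqrt(2) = 2.83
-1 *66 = -66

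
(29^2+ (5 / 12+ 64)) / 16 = 10865 / 192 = 56.59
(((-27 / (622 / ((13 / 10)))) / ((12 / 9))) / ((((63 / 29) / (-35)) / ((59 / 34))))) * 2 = 200187 / 84592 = 2.37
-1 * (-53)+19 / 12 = 655 / 12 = 54.58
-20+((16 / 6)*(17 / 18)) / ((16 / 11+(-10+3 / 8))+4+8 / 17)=-3090628 / 149445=-20.68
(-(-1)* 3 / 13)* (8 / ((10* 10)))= 6 / 325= 0.02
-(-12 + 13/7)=71/7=10.14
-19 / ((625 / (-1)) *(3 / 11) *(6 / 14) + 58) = 77 / 61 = 1.26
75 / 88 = 0.85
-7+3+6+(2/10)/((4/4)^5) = 11/5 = 2.20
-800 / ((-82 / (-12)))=-4800 / 41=-117.07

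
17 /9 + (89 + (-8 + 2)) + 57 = 1277 /9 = 141.89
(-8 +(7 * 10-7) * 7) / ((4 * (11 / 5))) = 2165 / 44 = 49.20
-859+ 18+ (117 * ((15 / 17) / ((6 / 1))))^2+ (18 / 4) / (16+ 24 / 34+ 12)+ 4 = -152540451 / 282064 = -540.80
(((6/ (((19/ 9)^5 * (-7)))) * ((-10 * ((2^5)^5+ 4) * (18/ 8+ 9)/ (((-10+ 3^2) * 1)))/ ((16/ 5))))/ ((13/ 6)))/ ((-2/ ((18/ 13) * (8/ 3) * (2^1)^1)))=120367370400363000/ 2929225117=41091881.16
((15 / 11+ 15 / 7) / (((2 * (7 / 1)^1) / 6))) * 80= 120.22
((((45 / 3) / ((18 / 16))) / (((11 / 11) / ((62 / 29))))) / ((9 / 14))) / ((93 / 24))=8960 / 783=11.44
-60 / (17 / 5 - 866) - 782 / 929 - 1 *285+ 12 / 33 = -12579253513 / 44074547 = -285.41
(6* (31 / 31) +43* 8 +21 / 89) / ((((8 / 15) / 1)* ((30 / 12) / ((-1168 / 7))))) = -3900828 / 89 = -43829.53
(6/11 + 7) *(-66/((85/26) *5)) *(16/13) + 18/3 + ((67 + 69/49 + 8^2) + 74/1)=3642536/20825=174.91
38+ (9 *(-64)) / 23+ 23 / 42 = 13045 / 966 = 13.50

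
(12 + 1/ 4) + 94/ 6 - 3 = 299/ 12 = 24.92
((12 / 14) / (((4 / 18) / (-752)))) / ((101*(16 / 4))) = -5076 / 707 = -7.18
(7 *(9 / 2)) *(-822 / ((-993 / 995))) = 8587845 / 331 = 25945.15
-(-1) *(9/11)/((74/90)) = 405/407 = 1.00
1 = 1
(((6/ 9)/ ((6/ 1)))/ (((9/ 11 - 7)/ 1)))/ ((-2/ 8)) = 11/ 153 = 0.07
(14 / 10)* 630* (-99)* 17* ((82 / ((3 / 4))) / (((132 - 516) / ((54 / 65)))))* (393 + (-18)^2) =65455624773 / 260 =251752402.97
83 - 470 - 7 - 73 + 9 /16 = -7463 /16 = -466.44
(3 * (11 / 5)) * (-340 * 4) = -8976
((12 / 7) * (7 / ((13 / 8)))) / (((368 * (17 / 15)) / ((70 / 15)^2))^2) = 120050 / 5962359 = 0.02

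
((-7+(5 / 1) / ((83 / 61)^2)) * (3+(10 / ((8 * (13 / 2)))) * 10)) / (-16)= 118472 / 89557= 1.32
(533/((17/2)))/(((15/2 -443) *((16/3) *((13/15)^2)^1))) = -27675/769964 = -0.04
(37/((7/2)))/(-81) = -74/567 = -0.13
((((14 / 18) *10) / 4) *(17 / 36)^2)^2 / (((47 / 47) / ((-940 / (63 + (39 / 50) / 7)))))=-4207631378125 / 1502592031872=-2.80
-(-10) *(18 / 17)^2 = 3240 / 289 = 11.21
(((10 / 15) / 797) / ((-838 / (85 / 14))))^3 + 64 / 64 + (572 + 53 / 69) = 36410710306854596529269605 / 63458929304697326635368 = 573.77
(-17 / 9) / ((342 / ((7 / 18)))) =-119 / 55404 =-0.00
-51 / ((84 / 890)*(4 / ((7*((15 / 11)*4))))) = -113475 / 22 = -5157.95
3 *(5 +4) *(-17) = -459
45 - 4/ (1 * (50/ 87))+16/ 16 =976/ 25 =39.04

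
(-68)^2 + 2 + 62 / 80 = 185071 / 40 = 4626.78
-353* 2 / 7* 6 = -4236 / 7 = -605.14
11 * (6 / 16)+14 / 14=41 / 8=5.12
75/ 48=25/ 16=1.56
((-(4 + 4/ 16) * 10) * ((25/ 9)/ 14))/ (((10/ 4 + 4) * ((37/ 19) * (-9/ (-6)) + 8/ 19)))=-40375/ 104013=-0.39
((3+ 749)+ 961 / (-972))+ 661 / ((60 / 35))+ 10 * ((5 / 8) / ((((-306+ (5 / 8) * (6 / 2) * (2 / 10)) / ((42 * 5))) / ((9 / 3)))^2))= 15019238665 / 12912534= 1163.15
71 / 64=1.11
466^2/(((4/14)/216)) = 164169936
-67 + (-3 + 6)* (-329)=-1054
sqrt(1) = 1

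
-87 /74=-1.18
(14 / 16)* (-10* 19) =-665 / 4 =-166.25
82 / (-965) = -82 / 965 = -0.08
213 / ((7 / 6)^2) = 7668 / 49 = 156.49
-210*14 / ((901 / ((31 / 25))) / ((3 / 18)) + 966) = -7595 / 13758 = -0.55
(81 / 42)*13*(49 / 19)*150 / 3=61425 / 19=3232.89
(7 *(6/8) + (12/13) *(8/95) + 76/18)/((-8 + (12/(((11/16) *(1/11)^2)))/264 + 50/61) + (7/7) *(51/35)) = 4.19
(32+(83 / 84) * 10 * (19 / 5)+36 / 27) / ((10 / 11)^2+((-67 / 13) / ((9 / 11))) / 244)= 88.53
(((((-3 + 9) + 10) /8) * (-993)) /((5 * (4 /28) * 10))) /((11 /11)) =-278.04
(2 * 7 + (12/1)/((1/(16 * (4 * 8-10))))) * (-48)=-203424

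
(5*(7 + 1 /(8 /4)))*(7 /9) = 175 /6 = 29.17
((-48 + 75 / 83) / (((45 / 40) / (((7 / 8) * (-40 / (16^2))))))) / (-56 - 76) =-45605 / 1051776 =-0.04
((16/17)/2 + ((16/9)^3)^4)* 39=62235342524849000/1600434040059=38886.54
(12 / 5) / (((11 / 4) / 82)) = 71.56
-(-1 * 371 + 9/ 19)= 7040/ 19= 370.53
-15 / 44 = -0.34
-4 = -4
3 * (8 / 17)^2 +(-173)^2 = 8649673 / 289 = 29929.66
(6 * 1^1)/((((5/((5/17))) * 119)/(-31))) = -186/2023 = -0.09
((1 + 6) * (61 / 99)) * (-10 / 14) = -305 / 99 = -3.08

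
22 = 22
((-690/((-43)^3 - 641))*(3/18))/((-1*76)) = -115/6091248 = -0.00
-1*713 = -713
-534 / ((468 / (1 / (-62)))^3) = 89 / 4071565046016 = 0.00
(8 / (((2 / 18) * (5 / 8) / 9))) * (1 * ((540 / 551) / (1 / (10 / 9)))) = 622080 / 551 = 1129.00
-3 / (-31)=3 / 31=0.10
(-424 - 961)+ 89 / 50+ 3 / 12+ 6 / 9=-414691 / 300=-1382.30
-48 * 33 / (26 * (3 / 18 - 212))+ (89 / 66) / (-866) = 270134765 / 944388588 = 0.29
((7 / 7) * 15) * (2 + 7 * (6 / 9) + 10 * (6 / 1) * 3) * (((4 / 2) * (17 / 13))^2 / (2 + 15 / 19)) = 61499200 / 8957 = 6866.05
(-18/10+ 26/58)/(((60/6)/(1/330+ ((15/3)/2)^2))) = -202223/239250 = -0.85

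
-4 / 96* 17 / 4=-17 / 96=-0.18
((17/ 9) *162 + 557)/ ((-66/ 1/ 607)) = -523841/ 66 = -7936.98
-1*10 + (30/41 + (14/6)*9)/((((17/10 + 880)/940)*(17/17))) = 1586810/120499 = 13.17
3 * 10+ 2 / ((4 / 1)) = 61 / 2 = 30.50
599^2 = 358801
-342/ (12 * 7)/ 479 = -57/ 6706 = -0.01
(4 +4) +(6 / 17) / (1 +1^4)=139 / 17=8.18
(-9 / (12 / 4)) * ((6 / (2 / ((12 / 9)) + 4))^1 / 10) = -0.33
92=92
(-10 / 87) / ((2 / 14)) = -70 / 87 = -0.80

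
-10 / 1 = -10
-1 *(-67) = 67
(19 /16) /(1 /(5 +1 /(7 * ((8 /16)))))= 703 /112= 6.28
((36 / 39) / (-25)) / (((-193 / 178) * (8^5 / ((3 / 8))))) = 801 / 2055372800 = 0.00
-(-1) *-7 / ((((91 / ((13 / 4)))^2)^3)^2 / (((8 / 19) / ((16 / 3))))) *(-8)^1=3 / 157576679881965568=0.00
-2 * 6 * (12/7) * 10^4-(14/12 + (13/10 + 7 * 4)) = -21603199/105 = -205744.75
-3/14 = -0.21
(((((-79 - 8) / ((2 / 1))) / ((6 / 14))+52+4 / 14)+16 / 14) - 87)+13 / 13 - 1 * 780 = -12797 / 14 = -914.07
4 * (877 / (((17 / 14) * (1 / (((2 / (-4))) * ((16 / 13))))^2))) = 3143168 / 2873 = 1094.04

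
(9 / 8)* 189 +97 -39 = 270.62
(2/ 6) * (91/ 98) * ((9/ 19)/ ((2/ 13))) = 507/ 532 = 0.95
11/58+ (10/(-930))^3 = 8847869/46652706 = 0.19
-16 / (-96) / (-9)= -1 / 54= -0.02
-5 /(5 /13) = -13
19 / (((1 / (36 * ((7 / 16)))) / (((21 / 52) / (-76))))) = -1323 / 832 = -1.59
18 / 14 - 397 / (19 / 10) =-27619 / 133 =-207.66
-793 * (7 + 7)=-11102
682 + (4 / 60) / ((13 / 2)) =132992 / 195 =682.01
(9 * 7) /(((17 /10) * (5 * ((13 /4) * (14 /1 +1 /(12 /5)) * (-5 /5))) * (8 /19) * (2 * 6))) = -1197 /38233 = -0.03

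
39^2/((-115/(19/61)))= -28899/7015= -4.12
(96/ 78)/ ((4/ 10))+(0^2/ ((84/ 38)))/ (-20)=3.08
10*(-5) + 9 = -41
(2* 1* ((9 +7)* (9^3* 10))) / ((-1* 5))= -46656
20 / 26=10 / 13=0.77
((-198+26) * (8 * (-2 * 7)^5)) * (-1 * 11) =-8140504064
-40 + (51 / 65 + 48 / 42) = -17323 / 455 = -38.07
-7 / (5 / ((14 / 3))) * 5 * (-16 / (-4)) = -392 / 3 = -130.67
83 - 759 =-676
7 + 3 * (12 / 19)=169 / 19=8.89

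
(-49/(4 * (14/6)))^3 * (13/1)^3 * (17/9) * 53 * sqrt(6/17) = -119817789 * sqrt(102)/64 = -18907818.00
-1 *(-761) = 761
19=19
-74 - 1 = -75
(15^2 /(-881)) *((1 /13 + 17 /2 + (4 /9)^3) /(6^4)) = -4105775 /2404580256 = -0.00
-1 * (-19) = 19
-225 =-225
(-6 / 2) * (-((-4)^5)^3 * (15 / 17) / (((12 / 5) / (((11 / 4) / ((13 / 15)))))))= -830472192000 / 221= -3757792723.98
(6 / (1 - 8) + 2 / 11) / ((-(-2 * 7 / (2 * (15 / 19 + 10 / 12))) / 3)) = -4810 / 10241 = -0.47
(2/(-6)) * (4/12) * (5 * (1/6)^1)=-0.09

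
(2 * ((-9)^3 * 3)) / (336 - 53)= -4374 / 283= -15.46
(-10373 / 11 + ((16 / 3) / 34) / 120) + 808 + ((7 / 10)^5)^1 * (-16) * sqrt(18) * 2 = -103274 / 765 - 50421 * sqrt(2) / 3125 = -157.82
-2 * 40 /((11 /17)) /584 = -170 /803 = -0.21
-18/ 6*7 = -21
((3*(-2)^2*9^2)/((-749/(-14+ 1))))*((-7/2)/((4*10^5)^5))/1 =-3159/547840000000000000000000000000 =-0.00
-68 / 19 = -3.58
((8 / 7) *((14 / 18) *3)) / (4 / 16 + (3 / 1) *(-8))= -32 / 285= -0.11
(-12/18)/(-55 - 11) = 1/99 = 0.01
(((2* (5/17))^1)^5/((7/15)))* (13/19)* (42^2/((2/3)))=7371000000/26977283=273.23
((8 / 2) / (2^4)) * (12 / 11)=3 / 11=0.27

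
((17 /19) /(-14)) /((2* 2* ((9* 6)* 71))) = -0.00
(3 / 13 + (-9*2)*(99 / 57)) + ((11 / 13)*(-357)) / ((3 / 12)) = -306117 / 247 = -1239.34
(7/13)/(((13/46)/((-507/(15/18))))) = -5796/5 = -1159.20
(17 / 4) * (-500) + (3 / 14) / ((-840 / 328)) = -1041291 / 490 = -2125.08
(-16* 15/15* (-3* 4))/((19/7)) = 1344/19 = 70.74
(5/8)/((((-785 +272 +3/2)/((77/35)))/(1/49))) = -0.00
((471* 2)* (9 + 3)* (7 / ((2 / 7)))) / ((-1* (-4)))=69237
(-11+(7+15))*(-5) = -55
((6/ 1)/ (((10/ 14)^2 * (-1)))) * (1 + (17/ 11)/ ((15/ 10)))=-6566/ 275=-23.88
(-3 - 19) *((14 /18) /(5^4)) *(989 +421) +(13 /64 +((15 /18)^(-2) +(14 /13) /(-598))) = -3448049723 /93288000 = -36.96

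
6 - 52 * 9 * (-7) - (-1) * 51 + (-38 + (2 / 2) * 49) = 3344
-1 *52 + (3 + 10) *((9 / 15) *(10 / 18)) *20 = 104 / 3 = 34.67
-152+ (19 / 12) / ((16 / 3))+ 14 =-8813 / 64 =-137.70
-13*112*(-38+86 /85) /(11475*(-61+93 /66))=-33569536 /426238875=-0.08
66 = 66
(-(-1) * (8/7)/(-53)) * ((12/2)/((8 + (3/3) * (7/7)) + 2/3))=-144/10759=-0.01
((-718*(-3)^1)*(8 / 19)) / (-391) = -17232 / 7429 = -2.32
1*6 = 6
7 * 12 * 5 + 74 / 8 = 1717 / 4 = 429.25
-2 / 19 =-0.11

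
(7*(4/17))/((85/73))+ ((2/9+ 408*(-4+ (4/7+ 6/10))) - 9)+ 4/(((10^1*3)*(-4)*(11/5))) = -465217651/400554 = -1161.44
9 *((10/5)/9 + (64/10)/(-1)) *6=-333.60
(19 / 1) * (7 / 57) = 7 / 3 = 2.33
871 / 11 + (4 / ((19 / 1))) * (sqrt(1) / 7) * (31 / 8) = 232027 / 2926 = 79.30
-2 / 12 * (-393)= 131 / 2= 65.50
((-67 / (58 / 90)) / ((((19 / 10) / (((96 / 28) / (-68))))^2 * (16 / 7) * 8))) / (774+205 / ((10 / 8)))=-10125 / 2372024144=-0.00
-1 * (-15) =15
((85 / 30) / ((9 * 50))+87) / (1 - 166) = -234917 / 445500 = -0.53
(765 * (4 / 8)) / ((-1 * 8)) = -765 / 16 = -47.81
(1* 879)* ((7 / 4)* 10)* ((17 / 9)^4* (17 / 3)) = 14560633535 / 13122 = 1109635.23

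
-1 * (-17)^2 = -289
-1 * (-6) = 6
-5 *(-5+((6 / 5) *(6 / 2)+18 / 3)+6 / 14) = -176 / 7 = -25.14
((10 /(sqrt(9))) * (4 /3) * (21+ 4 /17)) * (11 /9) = 158840 /1377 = 115.35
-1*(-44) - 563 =-519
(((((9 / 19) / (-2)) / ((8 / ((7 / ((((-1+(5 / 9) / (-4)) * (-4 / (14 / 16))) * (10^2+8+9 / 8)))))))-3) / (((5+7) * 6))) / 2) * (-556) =168072545 / 14508096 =11.58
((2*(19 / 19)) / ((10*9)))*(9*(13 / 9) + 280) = 293 / 45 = 6.51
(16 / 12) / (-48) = -0.03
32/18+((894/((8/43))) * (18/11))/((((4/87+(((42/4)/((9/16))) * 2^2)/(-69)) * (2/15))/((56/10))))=-196266516043/615780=-318728.31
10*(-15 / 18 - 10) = -325 / 3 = -108.33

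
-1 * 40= -40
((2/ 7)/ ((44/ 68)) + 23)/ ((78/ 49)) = 12635/ 858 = 14.73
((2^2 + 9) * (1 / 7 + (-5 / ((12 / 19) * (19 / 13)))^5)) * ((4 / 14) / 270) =-105583212059 / 1646023680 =-64.14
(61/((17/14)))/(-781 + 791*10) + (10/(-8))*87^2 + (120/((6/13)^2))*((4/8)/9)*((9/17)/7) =-96293363029/10180212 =-9458.88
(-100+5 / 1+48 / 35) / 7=-3277 / 245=-13.38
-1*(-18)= 18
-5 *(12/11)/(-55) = 12/121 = 0.10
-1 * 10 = -10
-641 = -641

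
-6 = -6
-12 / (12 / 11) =-11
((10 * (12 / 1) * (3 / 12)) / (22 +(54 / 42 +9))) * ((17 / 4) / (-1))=-1785 / 452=-3.95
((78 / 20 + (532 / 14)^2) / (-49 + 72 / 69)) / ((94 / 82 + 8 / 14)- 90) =95575879 / 279467110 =0.34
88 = 88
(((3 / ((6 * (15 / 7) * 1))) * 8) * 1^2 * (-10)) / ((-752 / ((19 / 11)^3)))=48013 / 375342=0.13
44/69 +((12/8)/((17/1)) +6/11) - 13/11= 2311/25806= 0.09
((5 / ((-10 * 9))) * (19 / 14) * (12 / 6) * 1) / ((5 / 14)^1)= -19 / 45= -0.42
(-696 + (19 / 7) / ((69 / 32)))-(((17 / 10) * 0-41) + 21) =-325900 / 483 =-674.74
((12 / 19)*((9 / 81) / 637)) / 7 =0.00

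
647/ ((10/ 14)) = 4529/ 5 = 905.80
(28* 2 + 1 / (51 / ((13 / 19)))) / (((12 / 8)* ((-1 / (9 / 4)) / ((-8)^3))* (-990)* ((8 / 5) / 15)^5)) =-3146838.58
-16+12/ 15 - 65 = -401/ 5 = -80.20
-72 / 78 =-12 / 13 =-0.92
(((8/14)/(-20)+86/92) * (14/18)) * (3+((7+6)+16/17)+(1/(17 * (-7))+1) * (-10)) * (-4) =-2439448/123165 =-19.81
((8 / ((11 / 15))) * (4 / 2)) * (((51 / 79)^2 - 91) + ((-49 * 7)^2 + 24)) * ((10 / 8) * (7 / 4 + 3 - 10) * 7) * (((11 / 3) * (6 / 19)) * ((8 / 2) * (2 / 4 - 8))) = 485429777374500 / 118579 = 4093724667.73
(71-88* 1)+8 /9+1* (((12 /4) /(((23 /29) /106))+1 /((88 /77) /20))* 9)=1552499 /414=3750.00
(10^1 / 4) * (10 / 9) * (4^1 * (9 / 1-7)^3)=800 / 9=88.89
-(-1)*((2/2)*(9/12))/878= 3/3512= 0.00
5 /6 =0.83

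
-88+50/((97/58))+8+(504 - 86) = 35686/97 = 367.90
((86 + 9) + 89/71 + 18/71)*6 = 41112/71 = 579.04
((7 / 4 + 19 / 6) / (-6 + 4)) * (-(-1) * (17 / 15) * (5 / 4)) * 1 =-3.48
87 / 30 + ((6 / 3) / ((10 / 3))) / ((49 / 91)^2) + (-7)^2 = 5289 / 98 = 53.97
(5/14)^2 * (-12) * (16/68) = -300/833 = -0.36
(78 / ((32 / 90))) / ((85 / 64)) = 2808 / 17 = 165.18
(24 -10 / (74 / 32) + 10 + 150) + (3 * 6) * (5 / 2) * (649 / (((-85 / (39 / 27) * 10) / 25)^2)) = 89456777 / 384948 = 232.39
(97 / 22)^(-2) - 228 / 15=-712664 / 47045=-15.15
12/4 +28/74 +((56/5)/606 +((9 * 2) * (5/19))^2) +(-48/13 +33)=14506051078/263066115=55.14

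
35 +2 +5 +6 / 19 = 804 / 19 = 42.32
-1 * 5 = -5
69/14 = 4.93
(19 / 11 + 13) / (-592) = -81 / 3256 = -0.02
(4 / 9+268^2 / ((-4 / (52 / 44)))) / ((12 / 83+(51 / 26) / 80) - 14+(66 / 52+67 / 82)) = 1143847939840 / 633075201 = 1806.81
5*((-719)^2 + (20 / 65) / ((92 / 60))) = 772856995 / 299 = 2584806.00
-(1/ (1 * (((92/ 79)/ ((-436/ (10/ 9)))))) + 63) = 63009/ 230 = 273.95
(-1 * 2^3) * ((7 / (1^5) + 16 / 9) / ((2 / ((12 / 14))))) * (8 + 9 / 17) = -91640 / 357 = -256.69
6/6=1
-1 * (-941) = 941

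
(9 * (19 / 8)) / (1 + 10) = 171 / 88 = 1.94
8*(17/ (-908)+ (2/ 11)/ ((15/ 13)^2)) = 529658/ 561825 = 0.94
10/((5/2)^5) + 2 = 1314/625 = 2.10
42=42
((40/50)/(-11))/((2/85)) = -34/11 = -3.09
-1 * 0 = 0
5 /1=5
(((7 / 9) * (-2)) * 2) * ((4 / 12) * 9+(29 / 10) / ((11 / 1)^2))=-51226 / 5445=-9.41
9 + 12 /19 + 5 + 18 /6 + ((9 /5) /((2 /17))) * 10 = 170.63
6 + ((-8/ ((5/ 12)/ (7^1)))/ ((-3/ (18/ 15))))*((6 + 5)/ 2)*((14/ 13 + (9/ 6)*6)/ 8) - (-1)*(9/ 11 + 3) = 1366584/ 3575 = 382.26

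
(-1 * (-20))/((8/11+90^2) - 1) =220/89097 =0.00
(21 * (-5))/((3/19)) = -665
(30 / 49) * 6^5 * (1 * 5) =1166400 / 49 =23804.08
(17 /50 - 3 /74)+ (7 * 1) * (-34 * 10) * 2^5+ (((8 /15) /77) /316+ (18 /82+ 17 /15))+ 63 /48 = -281108137040469 /3691164400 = -76157.04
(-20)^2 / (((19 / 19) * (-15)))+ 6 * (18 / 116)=-2239 / 87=-25.74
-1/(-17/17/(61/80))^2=-3721/6400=-0.58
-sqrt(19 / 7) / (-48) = 0.03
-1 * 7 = -7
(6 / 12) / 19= 0.03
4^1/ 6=2/ 3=0.67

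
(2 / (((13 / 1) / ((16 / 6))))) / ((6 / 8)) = 64 / 117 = 0.55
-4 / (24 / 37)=-37 / 6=-6.17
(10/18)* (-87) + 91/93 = -1468/31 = -47.35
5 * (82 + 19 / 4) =1735 / 4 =433.75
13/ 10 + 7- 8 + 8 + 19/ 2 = 89/ 5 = 17.80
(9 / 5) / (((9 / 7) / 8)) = 56 / 5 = 11.20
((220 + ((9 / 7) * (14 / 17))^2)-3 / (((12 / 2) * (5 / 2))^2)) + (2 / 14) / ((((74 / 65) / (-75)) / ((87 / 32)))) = 195.52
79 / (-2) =-39.50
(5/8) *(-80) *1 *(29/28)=-51.79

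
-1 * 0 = 0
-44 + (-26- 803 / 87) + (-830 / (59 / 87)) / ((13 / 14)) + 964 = -433.27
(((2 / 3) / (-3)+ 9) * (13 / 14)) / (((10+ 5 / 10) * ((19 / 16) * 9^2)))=16432 / 2036097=0.01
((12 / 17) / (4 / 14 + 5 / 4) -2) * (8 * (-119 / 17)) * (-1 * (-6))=378336 / 731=517.56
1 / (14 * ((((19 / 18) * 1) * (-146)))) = -9 / 19418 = -0.00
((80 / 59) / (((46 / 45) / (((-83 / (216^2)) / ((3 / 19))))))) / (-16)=39425 / 42208128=0.00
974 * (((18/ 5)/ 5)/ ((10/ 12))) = 105192/ 125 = 841.54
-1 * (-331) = 331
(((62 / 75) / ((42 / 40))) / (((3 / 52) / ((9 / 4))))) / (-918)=-1612 / 48195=-0.03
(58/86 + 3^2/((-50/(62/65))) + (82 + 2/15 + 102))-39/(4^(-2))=-92101666/209625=-439.36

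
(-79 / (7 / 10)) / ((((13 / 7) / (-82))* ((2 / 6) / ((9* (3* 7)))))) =36730260 / 13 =2825404.62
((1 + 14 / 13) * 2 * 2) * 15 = 124.62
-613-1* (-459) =-154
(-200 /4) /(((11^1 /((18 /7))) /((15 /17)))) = -13500 /1309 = -10.31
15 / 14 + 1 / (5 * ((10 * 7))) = 188 / 175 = 1.07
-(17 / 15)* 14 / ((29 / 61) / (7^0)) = -14518 / 435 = -33.37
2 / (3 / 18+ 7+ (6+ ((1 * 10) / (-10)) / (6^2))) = 72 / 473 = 0.15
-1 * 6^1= -6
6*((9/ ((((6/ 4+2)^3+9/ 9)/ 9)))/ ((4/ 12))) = 432/ 13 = 33.23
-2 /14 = -1 /7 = -0.14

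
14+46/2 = 37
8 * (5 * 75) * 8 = 24000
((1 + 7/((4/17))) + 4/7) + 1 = 905/28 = 32.32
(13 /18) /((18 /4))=13 /81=0.16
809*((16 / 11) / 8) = 1618 / 11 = 147.09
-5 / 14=-0.36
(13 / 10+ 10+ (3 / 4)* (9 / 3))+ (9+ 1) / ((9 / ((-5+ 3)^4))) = 5639 / 180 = 31.33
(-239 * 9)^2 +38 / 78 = 180445258 / 39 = 4626801.49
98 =98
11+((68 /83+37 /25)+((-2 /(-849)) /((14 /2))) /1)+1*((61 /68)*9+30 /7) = 21516422129 /838557300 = 25.66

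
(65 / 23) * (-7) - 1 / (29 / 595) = -26880 / 667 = -40.30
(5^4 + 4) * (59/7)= 37111/7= 5301.57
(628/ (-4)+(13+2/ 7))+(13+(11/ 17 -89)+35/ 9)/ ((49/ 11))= -171100/ 1071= -159.76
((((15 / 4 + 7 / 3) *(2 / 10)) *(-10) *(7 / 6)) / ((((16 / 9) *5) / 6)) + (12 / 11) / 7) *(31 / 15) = -19.48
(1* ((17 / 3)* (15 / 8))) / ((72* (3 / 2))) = 85 / 864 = 0.10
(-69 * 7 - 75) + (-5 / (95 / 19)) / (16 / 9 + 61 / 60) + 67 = -247153 / 503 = -491.36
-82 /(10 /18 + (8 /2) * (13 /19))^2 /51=-799254 /5388473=-0.15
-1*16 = -16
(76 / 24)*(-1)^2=19 / 6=3.17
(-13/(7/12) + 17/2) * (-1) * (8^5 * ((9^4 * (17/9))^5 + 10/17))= 15714784077948223820270190592/119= 132057009058388435464455400.00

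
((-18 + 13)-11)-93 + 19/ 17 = -1834/ 17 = -107.88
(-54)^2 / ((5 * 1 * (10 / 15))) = 4374 / 5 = 874.80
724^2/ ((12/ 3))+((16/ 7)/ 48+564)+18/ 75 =69094351/ 525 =131608.29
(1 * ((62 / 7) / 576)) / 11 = 31 / 22176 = 0.00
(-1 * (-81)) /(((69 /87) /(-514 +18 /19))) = -52398.29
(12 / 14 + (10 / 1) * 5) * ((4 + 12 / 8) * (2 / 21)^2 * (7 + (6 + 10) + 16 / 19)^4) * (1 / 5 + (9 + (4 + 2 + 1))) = 2968301395706328 / 223500515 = 13280959.98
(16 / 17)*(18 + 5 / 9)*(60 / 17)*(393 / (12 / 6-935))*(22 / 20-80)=184116832 / 89879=2048.50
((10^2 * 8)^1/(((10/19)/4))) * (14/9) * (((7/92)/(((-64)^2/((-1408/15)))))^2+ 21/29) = 5446667808953/795277440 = 6848.76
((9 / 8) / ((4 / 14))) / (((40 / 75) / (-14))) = -6615 / 64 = -103.36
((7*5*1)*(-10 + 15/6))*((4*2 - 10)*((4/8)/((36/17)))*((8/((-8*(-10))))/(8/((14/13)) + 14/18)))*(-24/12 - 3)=-7.55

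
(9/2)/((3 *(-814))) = -3/1628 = -0.00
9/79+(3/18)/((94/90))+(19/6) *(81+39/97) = 185876711/720322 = 258.05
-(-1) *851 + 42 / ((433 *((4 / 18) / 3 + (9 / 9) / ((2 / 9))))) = 91017569 / 106951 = 851.02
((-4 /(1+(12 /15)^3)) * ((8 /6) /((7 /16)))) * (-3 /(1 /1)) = 32000 /1323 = 24.19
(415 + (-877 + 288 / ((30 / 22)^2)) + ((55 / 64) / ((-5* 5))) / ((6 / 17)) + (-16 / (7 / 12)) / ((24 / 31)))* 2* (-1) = 23025809 / 33600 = 685.29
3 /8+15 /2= 63 /8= 7.88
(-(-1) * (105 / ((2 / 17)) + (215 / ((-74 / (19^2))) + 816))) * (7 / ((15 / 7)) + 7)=3758678 / 555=6772.39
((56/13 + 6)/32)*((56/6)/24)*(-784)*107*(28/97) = -3033.35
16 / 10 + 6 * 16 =488 / 5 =97.60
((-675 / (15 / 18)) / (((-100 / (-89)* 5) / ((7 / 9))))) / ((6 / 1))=-1869 / 100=-18.69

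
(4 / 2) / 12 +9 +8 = 103 / 6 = 17.17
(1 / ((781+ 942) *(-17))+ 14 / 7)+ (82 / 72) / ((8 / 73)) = 12.39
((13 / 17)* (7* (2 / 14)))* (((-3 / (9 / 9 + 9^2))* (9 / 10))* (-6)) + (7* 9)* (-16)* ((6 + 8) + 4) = -126462627 / 6970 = -18143.85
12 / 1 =12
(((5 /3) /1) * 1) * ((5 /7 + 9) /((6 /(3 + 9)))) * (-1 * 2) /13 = -1360 /273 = -4.98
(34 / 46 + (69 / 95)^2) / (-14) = -131464 / 1453025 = -0.09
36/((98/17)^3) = 44217/235298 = 0.19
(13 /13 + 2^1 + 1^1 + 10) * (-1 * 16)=-224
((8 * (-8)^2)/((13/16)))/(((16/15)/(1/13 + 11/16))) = 76320/169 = 451.60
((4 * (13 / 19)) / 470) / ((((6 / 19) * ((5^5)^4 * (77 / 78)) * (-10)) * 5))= -169 / 43141841888427734375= -0.00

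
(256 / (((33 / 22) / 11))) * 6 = 11264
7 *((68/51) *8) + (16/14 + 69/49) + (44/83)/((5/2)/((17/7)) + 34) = 124700035/1614599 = 77.23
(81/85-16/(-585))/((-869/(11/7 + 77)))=-97490/1099917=-0.09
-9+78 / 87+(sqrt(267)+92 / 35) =-5557 / 1015+sqrt(267) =10.87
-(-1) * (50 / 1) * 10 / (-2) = -250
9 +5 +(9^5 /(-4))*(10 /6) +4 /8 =-98357 /4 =-24589.25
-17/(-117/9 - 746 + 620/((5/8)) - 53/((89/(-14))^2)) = -134657/1835205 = -0.07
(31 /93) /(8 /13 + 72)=0.00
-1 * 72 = -72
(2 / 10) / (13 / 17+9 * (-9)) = -17 / 6820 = -0.00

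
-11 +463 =452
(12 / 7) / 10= 6 / 35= 0.17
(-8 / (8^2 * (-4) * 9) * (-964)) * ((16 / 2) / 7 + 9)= -17111 / 504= -33.95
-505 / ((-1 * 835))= 101 / 167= 0.60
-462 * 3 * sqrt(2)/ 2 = -693 * sqrt(2) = -980.05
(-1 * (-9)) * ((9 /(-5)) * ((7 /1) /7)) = -16.20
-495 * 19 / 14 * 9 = -84645 / 14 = -6046.07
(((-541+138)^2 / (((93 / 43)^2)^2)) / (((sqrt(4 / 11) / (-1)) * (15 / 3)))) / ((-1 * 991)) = 577777369 * sqrt(11) / 771404310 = 2.48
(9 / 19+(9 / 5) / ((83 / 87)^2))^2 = 2573791324416 / 428311347025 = 6.01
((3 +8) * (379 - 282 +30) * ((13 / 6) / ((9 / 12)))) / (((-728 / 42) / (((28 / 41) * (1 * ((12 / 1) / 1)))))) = -78232 / 41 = -1908.10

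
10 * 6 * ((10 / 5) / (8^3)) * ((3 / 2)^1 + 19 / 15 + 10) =2.99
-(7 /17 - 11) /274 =90 /2329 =0.04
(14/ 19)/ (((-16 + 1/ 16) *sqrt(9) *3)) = -224/ 43605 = -0.01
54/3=18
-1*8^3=-512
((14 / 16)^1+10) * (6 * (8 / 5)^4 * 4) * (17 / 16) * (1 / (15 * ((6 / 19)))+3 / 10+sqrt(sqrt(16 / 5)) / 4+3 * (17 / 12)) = 567936 * 5^(3 / 4) / 3125+27040064 / 3125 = 9260.50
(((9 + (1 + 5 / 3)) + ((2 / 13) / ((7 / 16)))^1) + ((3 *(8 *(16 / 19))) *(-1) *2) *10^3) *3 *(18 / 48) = -628804983 / 13832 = -45460.16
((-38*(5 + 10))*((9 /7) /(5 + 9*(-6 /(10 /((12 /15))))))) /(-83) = 128250 /9877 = 12.98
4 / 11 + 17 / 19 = 263 / 209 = 1.26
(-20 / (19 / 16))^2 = 102400 / 361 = 283.66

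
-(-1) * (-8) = -8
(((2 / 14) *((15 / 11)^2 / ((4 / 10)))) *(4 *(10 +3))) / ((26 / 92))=103500 / 847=122.20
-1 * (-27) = 27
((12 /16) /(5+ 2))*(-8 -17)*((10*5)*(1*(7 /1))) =-1875 /2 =-937.50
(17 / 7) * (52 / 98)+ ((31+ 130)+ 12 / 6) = 56351 / 343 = 164.29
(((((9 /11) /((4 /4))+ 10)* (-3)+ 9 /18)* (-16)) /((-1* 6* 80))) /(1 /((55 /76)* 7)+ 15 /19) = -93499 /86628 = -1.08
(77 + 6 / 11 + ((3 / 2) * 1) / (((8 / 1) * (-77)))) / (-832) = -95533 / 1025024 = -0.09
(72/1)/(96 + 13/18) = 1296/1741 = 0.74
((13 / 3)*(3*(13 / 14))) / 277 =0.04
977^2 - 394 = 954135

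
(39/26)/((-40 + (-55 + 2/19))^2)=361/2167206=0.00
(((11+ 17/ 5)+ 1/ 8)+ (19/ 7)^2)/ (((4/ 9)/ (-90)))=-3475629/ 784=-4433.20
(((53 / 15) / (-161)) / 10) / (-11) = 53 / 265650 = 0.00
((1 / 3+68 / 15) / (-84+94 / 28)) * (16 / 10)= -8176 / 84675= -0.10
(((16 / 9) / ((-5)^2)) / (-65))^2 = 256 / 213890625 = 0.00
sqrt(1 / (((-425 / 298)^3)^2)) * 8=2.76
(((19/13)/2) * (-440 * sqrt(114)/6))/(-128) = 1045 * sqrt(114)/2496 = 4.47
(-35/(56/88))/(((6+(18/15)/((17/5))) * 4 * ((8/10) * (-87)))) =4675/150336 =0.03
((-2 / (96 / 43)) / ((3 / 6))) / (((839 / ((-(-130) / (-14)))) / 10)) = 13975 / 70476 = 0.20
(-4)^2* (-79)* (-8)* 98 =990976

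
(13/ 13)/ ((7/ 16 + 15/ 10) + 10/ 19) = 304/ 749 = 0.41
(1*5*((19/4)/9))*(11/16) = 1045/576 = 1.81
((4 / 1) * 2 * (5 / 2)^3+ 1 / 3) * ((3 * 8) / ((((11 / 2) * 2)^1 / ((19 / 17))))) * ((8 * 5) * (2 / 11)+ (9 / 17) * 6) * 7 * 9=7035525504 / 34969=201193.21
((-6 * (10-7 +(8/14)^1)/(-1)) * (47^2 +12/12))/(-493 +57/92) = -30498000/317093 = -96.18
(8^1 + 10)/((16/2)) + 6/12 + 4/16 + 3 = 6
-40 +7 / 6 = -233 / 6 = -38.83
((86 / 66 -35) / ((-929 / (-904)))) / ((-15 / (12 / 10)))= 2010496 / 766425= 2.62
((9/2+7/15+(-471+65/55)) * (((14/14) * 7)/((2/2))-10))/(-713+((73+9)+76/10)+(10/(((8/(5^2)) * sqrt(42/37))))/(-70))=-31489106789952/14076394765873+536903500 * sqrt(1554)/14076394765873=-2.24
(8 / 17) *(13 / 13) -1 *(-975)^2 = -16160617 / 17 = -950624.53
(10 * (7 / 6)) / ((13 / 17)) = 595 / 39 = 15.26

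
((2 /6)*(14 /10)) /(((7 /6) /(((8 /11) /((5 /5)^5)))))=16 /55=0.29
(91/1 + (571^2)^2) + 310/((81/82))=8610521460952/81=106302734085.83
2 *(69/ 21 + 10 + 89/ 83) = 16684/ 581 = 28.72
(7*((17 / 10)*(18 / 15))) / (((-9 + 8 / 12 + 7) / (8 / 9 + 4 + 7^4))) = -2576707 / 100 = -25767.07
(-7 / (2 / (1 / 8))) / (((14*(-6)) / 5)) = 5 / 192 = 0.03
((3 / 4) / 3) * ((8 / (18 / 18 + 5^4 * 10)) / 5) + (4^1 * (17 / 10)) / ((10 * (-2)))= -106247 / 312550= -0.34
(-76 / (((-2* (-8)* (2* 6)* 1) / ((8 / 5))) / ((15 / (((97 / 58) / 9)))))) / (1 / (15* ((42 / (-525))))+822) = -0.06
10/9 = 1.11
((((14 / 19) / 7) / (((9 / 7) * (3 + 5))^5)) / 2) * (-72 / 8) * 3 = -16807 / 1361608704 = -0.00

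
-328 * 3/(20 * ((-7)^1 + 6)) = 49.20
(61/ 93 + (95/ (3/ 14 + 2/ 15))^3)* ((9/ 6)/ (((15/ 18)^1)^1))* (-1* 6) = -13291811317890666/ 60297635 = -220436694.04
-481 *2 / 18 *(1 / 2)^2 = -481 / 36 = -13.36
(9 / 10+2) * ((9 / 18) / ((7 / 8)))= 58 / 35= 1.66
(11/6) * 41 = 451/6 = 75.17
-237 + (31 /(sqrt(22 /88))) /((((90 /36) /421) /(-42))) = -2193753 /5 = -438750.60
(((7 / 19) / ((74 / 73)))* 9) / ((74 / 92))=105777 / 26011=4.07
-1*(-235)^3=12977875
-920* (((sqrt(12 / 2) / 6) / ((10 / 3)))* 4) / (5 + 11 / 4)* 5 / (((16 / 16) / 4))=-14720* sqrt(6) / 31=-1163.11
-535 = -535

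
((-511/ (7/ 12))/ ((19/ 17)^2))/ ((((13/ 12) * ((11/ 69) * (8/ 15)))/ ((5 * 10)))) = -19651855500/ 51623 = -380680.23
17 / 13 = 1.31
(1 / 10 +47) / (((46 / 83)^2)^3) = 153988915856799 / 94742968960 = 1625.33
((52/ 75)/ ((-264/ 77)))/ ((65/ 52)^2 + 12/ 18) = -728/ 8025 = -0.09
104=104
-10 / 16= -5 / 8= -0.62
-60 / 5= -12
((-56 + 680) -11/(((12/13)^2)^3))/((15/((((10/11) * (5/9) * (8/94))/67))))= 9050795585/349081311744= 0.03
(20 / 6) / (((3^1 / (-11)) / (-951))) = 34870 / 3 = 11623.33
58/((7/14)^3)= 464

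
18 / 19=0.95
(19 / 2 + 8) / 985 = 7 / 394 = 0.02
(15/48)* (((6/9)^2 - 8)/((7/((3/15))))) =-17/252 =-0.07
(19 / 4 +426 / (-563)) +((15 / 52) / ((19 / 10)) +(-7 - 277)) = -155667575 / 556244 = -279.85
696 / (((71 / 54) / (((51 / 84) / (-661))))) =-159732 / 328517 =-0.49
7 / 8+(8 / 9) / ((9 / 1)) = 631 / 648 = 0.97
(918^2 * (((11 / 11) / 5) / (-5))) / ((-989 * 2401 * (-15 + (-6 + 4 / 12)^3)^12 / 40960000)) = 50595340574411314898241600 / 296625511166062598627376532464999288467445088109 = 0.00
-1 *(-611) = 611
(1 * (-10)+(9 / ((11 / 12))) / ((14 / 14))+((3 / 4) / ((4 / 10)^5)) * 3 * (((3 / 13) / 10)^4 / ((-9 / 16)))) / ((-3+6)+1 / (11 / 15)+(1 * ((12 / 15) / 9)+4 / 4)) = -329223195 / 9867025792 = -0.03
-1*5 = -5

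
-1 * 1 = -1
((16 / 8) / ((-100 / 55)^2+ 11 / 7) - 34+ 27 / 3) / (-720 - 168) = 101581 / 3668328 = 0.03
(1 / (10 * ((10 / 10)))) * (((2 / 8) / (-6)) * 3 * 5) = -1 / 16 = -0.06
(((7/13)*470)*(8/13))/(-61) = -26320/10309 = -2.55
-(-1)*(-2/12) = -0.17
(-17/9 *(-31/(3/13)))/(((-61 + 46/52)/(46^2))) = -376914616/42201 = -8931.41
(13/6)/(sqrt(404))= 13 * sqrt(101)/1212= 0.11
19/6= 3.17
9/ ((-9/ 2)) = -2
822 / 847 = 0.97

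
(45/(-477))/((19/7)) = -0.03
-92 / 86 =-46 / 43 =-1.07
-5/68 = -0.07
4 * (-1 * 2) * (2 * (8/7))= -128/7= -18.29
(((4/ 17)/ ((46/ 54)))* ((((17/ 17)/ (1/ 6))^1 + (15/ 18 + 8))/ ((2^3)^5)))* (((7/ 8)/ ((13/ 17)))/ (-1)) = -5607/ 39190528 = -0.00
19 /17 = 1.12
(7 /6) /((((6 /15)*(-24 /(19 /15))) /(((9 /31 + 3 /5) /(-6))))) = 3059 /133920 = 0.02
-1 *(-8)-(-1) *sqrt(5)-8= sqrt(5)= 2.24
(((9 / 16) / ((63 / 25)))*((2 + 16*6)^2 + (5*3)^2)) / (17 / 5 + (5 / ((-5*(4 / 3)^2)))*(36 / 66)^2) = 148663625 / 219044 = 678.69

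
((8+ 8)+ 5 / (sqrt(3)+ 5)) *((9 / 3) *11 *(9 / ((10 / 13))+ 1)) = 143637 / 20-381 *sqrt(3) / 4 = 7016.87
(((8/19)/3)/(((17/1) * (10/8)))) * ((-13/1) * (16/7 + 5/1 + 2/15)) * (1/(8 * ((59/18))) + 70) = -70479656/1579725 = -44.62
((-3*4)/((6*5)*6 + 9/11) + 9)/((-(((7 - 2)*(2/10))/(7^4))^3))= -81981944091523/663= -123653007679.52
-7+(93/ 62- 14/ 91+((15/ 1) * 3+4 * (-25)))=-1577/ 26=-60.65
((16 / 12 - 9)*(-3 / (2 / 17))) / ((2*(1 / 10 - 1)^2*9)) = 9775 / 729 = 13.41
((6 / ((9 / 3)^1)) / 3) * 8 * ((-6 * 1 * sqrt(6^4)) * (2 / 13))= -2304 / 13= -177.23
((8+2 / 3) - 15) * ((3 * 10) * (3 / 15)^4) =-38 / 125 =-0.30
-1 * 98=-98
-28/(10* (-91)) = 2/65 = 0.03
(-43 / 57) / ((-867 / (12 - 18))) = -86 / 16473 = -0.01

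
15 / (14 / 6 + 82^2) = 45 / 20179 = 0.00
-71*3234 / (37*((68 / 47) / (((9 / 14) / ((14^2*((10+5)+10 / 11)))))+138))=-534196971 / 615970709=-0.87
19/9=2.11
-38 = -38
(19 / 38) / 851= 1 / 1702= 0.00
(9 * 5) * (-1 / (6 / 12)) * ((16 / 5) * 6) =-1728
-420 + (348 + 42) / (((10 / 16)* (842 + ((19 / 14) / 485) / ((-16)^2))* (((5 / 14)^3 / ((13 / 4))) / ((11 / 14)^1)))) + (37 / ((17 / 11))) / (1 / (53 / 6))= -69243012240383 / 414686128050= -166.98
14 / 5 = 2.80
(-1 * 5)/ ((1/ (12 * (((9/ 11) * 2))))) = -1080/ 11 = -98.18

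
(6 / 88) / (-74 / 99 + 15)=27 / 5644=0.00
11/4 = 2.75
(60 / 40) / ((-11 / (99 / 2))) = -27 / 4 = -6.75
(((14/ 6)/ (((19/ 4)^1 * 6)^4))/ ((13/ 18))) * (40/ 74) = 4480/ 1692478827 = 0.00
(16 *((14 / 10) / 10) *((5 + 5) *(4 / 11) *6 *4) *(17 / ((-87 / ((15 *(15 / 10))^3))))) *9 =-1249214400 / 319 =-3916032.60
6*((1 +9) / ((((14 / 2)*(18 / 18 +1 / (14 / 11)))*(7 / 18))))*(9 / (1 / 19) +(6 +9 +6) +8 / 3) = 84096 / 35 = 2402.74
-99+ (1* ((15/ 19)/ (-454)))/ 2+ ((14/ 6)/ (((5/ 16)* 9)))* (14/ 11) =-2509273919/ 25619220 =-97.94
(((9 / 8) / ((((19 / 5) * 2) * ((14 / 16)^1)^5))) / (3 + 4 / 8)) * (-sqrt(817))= -184320 * sqrt(817) / 2235331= -2.36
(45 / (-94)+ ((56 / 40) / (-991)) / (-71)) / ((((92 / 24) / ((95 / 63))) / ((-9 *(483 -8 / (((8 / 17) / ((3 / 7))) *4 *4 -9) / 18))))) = 10023044343215 / 12245698801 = 818.50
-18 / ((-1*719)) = 18 / 719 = 0.03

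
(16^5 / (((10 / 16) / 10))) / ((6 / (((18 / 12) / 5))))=4194304 / 5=838860.80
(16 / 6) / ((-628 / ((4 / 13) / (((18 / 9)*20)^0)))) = -8 / 6123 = -0.00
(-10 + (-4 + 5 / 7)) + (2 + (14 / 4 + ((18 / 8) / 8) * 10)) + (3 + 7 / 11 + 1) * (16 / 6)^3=919705 / 11088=82.95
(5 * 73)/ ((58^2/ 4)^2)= 365/ 707281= 0.00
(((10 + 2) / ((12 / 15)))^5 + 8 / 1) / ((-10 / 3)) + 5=-2278099 / 10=-227809.90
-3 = -3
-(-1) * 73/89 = 73/89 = 0.82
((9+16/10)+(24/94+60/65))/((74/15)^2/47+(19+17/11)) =17811585/31852418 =0.56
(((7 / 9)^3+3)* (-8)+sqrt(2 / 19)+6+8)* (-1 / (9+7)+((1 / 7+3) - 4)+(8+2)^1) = -566921 / 4536+1017* sqrt(38) / 2128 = -122.04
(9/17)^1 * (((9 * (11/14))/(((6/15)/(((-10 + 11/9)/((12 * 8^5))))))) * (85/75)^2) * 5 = -14773/11010048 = -0.00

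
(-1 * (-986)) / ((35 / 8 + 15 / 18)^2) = 567936 / 15625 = 36.35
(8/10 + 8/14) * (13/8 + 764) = 1050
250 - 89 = 161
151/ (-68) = -2.22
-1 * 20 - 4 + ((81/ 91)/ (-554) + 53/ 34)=-9617159/ 428519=-22.44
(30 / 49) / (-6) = -5 / 49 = -0.10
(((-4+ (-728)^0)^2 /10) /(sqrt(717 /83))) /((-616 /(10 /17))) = -3 * sqrt(59511) /2502808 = -0.00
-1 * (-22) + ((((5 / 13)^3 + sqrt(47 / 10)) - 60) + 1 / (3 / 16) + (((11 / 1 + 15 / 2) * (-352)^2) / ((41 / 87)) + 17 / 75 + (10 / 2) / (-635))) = sqrt(470) / 10 + 1391064291315981 / 285994475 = 4863957.29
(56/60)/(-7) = -2/15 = -0.13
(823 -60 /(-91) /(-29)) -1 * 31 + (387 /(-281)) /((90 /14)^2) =132136459927 /166850775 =791.94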